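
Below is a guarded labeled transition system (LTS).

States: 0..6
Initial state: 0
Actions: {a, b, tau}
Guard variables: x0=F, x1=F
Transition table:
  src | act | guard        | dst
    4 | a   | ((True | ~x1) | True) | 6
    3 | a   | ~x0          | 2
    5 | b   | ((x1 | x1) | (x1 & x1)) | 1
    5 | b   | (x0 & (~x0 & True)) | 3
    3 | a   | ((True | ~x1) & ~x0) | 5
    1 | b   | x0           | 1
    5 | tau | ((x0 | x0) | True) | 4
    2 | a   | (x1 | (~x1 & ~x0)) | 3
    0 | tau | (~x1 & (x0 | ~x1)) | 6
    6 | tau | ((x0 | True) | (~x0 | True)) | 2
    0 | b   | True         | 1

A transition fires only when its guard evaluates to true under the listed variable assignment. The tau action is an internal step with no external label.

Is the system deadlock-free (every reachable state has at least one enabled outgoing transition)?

Reachable = {0,1,2,3,4,5,6}
  0: b→1  tau→6  [deg 2]
  1: ∅  [deadlock]
  2: a→3  [deg 1]
  3: a→2  a→5  [deg 2]
  4: a→6  [deg 1]
  5: tau→4  [deg 1]
  6: tau→2  [deg 1]
Path to 1: b

Answer: DEADLOCK at state 1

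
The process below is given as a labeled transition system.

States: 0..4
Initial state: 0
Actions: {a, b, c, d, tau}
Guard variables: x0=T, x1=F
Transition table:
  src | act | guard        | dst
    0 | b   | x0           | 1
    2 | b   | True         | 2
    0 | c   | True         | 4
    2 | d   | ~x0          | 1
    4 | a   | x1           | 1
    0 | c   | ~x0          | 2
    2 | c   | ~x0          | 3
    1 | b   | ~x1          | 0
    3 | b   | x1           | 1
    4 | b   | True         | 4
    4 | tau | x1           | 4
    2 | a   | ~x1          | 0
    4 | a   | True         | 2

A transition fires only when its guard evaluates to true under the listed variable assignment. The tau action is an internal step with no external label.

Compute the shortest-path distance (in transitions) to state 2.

Answer: 2

Analysis:
BFS to 2:
  Layer 0: {0}
  Layer 1: {1,4}
  Layer 2: {2}
depth(2)=2, e.g. c·a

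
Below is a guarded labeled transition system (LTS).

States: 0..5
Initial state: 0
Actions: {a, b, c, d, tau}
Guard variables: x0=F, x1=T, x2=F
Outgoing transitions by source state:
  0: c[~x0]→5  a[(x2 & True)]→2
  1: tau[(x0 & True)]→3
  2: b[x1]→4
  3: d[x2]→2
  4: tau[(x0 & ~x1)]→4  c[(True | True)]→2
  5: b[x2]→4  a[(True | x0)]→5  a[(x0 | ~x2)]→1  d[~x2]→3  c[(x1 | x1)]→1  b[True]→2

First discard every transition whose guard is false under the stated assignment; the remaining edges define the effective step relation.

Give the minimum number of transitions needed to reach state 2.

Layered search for 2:
  L0 = {0}
  L1 = {5}
  L2 = {1,2,3}
2 enters at depth 2; path c·b

Answer: 2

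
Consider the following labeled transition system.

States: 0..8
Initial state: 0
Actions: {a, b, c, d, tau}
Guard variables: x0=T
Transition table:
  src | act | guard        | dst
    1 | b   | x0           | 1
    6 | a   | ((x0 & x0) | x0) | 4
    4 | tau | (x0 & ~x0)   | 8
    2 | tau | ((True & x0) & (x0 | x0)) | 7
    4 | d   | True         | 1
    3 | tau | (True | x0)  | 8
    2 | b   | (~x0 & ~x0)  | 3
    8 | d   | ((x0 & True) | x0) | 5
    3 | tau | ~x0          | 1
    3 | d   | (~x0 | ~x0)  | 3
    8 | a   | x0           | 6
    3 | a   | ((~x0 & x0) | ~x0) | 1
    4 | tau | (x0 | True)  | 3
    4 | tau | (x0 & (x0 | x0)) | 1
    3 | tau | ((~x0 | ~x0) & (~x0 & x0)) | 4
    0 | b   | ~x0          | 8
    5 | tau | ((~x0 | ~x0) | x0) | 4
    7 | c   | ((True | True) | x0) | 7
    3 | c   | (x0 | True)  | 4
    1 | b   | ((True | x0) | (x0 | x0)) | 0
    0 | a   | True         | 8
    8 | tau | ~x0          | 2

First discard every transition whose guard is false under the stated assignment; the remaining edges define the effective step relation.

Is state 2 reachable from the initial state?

Answer: UNREACHABLE

Analysis:
Guard filter leaves 14 enabled edge(s).
depth 0: {0}
depth 1: {8}  cumulative {0,8}
depth 2: {5,6}  cumulative {0,5,6,8}
depth 3: {4}  cumulative {0,4,5,6,8}
depth 4: {1,3}  cumulative {0,1,3,4,5,6,8}
Reachable = {0,1,3,4,5,6,8}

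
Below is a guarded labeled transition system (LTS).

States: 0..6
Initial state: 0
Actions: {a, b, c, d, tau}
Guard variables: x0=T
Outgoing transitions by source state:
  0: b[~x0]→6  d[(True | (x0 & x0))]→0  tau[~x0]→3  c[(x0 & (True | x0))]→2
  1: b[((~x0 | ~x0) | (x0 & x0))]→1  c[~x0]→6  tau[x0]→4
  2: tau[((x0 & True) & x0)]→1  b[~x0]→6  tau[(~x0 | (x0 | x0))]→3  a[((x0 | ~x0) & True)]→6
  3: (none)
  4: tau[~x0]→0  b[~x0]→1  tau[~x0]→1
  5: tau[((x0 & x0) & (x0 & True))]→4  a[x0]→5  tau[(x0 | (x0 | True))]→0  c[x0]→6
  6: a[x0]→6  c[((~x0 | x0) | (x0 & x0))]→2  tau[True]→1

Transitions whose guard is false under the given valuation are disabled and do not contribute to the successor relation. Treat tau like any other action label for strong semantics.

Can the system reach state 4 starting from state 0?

14 transition(s) survive guard evaluation.
depth 0: {0}
depth 1: {2}  cumulative {0,2}
depth 2: {1,3,6}  cumulative {0,1,2,3,6}
depth 3: {4}  cumulative {0,1,2,3,4,6}
R = {0,1,2,3,4,6}
Path to 4: c·tau·tau

Answer: REACHABLE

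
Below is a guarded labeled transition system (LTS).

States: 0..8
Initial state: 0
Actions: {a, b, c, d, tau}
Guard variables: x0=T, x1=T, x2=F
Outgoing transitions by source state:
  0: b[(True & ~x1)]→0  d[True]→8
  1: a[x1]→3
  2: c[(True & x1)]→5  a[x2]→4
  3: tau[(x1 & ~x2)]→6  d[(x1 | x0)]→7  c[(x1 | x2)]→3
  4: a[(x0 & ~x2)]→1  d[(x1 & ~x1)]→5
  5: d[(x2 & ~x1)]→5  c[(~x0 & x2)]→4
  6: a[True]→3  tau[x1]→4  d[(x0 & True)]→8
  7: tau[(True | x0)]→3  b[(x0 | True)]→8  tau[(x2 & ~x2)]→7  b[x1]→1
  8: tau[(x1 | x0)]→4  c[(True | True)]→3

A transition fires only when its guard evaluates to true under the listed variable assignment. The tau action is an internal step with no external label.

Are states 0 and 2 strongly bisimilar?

Compute ~ classes (split until stable):
  round 0: {{0,1,2,3,4,5,6,7,8}}
  round 1: {{0},{1,4},{2},{3},{5},{6},{7},{8}}
  round 2: {{0},{1},{2},{3},{4},{5},{6},{7},{8}}
9 equivalence class(es) (converged in 3)
0∈{0}, 2∈{2}

Answer: NOT BISIMILAR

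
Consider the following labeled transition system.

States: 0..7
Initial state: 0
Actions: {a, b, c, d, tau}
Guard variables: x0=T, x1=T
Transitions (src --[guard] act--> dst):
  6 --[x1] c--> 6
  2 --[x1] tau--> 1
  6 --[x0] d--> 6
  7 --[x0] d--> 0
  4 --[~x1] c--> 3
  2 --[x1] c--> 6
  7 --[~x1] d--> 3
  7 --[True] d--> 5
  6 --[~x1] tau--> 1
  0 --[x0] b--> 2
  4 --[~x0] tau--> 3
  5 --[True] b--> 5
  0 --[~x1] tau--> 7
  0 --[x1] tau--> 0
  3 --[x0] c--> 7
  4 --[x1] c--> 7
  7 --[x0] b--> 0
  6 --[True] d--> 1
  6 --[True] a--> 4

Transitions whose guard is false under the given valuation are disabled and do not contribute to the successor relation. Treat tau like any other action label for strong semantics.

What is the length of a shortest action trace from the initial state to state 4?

Answer: 3

Working:
BFS to 4:
  L0 = {0}
  L1 = {2}
  L2 = {1,6}
  L3 = {4}
4 enters at depth 3; path b·c·a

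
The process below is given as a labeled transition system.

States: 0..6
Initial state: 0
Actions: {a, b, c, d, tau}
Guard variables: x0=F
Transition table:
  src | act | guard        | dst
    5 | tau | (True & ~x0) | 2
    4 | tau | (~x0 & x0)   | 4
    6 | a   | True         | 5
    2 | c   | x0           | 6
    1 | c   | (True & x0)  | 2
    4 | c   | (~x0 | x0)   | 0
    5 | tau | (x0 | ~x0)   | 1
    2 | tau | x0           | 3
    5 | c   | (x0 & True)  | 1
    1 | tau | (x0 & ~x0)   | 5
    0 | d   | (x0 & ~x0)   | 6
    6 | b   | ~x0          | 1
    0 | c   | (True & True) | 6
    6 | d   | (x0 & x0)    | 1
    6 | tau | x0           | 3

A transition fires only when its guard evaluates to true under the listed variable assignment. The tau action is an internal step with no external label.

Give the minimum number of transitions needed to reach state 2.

Answer: 3

Analysis:
Layered search for 2:
  Layer 0: {0}
  Layer 1: {6}
  Layer 2: {1,5}
  Layer 3: {2}
2 enters at depth 3; path c·a·tau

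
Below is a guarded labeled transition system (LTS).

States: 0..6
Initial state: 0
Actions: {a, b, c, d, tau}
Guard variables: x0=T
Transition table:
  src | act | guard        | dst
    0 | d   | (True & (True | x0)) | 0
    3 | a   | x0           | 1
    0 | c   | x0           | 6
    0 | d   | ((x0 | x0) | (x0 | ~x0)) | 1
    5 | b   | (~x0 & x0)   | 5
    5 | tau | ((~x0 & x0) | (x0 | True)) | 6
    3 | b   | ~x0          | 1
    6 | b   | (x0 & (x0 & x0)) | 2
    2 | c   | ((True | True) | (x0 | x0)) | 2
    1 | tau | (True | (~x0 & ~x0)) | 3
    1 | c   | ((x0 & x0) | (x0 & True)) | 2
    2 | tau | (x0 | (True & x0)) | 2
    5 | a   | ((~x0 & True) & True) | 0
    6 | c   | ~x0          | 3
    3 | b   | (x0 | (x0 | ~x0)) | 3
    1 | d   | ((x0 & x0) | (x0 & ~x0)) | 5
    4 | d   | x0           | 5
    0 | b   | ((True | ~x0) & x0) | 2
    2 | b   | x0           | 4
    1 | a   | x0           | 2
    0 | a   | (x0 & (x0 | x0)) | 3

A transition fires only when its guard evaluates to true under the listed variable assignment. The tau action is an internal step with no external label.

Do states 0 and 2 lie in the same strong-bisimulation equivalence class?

Answer: NOT BISIMILAR

Analysis:
Compute ~ classes (split until stable):
  π0 = {{0,1,2,3,4,5,6}}
  π1 = {{0},{1},{2},{3},{4},{5},{6}}
7 equivalence class(es) (converged in 2)
[0]={0}  [2]={2}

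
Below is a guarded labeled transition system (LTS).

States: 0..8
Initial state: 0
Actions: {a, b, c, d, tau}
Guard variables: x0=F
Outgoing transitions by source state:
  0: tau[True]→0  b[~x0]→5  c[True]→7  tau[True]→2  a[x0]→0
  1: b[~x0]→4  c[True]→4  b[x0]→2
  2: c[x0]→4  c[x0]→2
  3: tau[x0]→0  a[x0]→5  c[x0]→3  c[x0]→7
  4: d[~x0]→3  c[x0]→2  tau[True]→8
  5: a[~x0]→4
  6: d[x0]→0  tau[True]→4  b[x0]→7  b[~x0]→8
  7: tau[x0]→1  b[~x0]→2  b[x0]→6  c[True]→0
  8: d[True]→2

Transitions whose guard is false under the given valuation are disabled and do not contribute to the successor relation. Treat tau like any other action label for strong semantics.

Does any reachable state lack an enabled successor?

Answer: DEADLOCK at state 2

Analysis:
Reach set: {0,2,3,4,5,7,8}
  0: b→5  c→7  tau→0  tau→2  [4 out]
  2: ∅  [STUCK]
  3: ∅  [STUCK]
  4: d→3  tau→8  [2 out]
  5: a→4  [1 out]
  7: b→2  c→0  [2 out]
  8: d→2  [1 out]
trace reaching 2: tau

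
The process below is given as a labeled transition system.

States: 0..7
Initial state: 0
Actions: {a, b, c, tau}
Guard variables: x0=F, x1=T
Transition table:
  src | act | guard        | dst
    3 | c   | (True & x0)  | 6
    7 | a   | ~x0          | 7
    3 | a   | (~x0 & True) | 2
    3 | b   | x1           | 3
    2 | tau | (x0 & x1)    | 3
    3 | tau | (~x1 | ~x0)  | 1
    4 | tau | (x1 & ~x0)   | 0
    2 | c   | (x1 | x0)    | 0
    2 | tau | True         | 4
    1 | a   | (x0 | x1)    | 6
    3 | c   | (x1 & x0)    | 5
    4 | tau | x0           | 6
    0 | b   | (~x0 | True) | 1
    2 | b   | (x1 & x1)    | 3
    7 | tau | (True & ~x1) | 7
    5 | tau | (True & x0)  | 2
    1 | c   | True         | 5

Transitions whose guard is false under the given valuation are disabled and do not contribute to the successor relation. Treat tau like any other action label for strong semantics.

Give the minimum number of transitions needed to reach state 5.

Answer: 2

Working:
Breadth-first toward 5:
  depth 0: {0}
  depth 1: {1}
  depth 2: {5,6}
5 enters at depth 2; path b·c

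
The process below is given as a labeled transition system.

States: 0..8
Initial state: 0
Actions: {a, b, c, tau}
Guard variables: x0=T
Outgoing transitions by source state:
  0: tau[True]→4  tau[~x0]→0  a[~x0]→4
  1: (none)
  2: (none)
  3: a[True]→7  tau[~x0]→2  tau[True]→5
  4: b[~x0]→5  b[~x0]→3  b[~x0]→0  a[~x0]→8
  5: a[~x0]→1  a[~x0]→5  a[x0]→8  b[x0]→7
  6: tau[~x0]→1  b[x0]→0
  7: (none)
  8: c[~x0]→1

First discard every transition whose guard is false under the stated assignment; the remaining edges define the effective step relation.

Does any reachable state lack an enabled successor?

Answer: DEADLOCK at state 4

Trace:
Reach set: {0,4}
  0: tau→4  [1 exit(s)]
  4: ∅  [no exit]
witness 4: tau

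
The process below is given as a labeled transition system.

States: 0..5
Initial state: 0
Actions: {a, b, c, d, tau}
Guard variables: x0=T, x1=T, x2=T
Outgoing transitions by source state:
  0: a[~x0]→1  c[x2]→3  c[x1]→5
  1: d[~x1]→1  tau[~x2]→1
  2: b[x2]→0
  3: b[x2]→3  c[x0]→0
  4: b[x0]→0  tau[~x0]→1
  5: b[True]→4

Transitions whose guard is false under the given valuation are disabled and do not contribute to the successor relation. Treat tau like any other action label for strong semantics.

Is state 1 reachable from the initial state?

Guard filter leaves 7 enabled edge(s).
L0 = {0}
L1 = {3,5}  now seen {0,3,5}
L2 = {4}  now seen {0,3,4,5}
Reachable = {0,3,4,5}

Answer: UNREACHABLE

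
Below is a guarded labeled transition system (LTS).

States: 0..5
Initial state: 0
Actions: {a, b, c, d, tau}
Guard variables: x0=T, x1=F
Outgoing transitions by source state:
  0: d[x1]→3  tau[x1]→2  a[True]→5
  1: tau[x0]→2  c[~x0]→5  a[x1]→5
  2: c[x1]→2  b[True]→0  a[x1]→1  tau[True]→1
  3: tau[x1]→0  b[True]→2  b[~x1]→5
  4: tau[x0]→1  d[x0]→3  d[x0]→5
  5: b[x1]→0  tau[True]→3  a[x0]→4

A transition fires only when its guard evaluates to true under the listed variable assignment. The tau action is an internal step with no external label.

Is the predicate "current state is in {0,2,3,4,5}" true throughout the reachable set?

Answer: INVARIANT VIOLATED at state 1

Trace:
Inv-set: {0,2,3,4,5}
Reach set: {0,1,2,3,4,5}
  0: safe
  1: ✗ unsafe
  2: safe
  3: safe
  4: safe
  5: safe
witness against invariant: a·a·tau → 1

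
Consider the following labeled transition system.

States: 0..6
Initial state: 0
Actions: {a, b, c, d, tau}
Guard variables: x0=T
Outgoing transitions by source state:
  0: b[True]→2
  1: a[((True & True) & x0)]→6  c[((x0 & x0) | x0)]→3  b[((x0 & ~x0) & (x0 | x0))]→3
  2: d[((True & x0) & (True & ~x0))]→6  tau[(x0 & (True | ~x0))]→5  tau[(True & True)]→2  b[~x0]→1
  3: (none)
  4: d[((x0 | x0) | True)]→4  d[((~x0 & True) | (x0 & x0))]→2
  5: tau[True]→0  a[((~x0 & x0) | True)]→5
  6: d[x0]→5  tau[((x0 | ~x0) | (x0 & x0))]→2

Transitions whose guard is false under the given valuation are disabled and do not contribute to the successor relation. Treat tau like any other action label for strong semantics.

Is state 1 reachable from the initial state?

After dropping false guards: 11 live edges.
Layer 0: {0}
Layer 1: {2}  cumulative {0,2}
Layer 2: {5}  cumulative {0,2,5}
R = {0,2,5}

Answer: UNREACHABLE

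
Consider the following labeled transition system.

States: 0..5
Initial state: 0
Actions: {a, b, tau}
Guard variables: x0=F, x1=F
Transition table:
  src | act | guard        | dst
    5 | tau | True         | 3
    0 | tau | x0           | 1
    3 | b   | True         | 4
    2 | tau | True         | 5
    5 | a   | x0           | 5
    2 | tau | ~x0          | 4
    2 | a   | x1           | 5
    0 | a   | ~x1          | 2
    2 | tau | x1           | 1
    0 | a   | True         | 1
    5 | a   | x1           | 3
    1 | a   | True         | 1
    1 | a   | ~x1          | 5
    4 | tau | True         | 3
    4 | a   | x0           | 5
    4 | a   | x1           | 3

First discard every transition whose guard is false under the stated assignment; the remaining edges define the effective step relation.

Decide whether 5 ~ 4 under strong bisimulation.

Answer: BISIMILAR

Working:
Refine partition for ~:
  P[0] = {{0,1,2,3,4,5}}
  P[1] = {{0,1},{2,4,5},{3}}
  P[2] = {{0,1},{2},{3},{4,5}}
  P[3] = {{0},{1},{2},{3},{4,5}}
Fixed point at round 4; 5 class(es).
[5]={4,5}  [4]={4,5}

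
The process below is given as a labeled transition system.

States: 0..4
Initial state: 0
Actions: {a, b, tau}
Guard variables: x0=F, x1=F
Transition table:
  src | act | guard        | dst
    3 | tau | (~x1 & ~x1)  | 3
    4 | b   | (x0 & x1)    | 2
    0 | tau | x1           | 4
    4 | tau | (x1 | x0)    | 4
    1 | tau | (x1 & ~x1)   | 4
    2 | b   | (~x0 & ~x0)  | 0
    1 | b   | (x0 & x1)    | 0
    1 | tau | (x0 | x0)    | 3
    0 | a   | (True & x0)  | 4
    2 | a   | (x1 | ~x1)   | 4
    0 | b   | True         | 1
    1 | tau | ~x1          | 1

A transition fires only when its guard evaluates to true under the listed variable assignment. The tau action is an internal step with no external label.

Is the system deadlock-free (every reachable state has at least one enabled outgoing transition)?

Answer: DEADLOCK-FREE

Trace:
R = {0,1}
  0: b→1  [1 out]
  1: tau→1  [1 out]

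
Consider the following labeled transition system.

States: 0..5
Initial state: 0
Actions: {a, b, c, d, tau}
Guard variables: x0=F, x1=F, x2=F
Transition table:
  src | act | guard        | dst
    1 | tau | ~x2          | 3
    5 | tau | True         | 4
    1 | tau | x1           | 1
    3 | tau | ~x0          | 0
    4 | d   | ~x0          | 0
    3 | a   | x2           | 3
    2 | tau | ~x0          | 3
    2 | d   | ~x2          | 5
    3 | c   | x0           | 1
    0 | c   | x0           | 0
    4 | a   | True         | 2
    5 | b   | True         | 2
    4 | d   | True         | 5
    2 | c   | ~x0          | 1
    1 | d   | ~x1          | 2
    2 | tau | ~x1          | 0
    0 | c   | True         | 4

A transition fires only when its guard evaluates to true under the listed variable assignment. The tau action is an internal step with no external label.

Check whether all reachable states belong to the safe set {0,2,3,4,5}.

Answer: INVARIANT VIOLATED at state 1

Trace:
Inv-set: {0,2,3,4,5}
R = {0,1,2,3,4,5}
  0: ✓
  1: outside
  2: ✓
  3: ✓
  4: ✓
  5: ✓
reach 1 via c·a·c — violates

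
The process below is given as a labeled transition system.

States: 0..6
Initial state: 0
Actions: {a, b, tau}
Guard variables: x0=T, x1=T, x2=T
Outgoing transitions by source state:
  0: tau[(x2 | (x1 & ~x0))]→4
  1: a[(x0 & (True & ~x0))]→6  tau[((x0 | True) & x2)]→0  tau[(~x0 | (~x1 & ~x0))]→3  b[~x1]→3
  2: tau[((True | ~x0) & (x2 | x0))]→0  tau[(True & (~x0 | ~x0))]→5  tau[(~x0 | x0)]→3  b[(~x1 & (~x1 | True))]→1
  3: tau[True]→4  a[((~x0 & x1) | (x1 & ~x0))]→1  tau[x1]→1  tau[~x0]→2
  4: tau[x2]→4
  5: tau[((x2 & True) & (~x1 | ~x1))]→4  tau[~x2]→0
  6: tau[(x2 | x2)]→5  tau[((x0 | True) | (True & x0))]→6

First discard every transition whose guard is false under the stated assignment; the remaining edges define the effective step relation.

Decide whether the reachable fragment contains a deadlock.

Reach set: {0,4}
  0: tau→4  [1 out]
  4: tau→4  [1 out]

Answer: DEADLOCK-FREE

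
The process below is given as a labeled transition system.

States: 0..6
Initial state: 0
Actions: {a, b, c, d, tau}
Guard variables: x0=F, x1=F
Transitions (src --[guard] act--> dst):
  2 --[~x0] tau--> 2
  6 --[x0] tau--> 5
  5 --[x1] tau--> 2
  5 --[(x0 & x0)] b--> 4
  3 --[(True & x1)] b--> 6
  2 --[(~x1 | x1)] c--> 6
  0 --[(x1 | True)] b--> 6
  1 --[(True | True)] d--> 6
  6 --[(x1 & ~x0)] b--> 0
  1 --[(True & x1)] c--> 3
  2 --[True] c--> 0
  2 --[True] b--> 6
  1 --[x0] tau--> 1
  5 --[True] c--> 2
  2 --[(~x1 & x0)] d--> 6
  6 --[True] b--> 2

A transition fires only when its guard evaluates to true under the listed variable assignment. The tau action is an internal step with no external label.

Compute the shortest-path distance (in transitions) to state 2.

Breadth-first toward 2:
  Layer 0: {0}
  Layer 1: {6}
  Layer 2: {2}
2 enters at depth 2; path b·b

Answer: 2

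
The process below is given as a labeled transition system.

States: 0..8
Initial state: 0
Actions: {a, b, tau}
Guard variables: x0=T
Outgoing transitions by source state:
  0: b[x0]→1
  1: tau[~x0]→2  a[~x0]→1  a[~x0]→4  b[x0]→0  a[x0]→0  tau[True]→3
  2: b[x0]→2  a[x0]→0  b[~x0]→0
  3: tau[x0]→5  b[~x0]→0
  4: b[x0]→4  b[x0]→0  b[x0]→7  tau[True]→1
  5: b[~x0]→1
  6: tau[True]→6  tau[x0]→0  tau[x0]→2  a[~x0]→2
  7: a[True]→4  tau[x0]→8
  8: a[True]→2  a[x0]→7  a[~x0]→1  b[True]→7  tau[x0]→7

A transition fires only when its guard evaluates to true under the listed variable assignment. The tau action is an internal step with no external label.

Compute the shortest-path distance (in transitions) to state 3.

Answer: 2

Trace:
Breadth-first toward 3:
  depth 0: {0}
  depth 1: {1}
  depth 2: {3}
first hit 3 at d=2 via b·tau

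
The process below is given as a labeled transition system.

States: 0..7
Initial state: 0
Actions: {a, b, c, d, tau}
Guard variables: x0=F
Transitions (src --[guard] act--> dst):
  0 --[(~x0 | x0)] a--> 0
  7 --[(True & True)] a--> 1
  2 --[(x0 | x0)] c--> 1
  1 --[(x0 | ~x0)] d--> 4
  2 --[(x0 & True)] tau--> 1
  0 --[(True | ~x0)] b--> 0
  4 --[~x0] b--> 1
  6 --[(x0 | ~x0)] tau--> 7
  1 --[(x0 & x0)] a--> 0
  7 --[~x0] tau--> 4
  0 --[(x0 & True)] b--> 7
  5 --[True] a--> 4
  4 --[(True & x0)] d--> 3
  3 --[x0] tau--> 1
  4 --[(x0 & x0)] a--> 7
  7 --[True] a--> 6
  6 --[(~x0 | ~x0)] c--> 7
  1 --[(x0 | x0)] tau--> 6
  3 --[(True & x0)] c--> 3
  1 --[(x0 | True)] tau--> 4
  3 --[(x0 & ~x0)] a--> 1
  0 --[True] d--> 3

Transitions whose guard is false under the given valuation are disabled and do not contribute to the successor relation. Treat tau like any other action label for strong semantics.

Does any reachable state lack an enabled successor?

Answer: DEADLOCK at state 3

Working:
Reach set: {0,3}
  0: a→0  b→0  d→3  [3 out]
  3: ∅  [deadlock]
witness 3: d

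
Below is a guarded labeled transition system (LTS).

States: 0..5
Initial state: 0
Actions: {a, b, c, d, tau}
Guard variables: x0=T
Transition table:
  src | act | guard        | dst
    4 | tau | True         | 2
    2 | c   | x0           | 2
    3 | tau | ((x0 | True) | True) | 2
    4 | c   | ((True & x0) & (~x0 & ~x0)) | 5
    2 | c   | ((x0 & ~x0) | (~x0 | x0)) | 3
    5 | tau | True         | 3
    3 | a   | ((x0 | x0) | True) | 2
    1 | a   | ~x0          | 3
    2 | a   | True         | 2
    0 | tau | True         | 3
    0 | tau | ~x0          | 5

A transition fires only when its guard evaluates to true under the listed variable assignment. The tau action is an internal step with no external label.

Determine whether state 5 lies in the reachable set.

8 transition(s) survive guard evaluation.
Layer 0: {0}
Layer 1: {3}  now seen {0,3}
Layer 2: {2}  now seen {0,2,3}
R = {0,2,3}

Answer: UNREACHABLE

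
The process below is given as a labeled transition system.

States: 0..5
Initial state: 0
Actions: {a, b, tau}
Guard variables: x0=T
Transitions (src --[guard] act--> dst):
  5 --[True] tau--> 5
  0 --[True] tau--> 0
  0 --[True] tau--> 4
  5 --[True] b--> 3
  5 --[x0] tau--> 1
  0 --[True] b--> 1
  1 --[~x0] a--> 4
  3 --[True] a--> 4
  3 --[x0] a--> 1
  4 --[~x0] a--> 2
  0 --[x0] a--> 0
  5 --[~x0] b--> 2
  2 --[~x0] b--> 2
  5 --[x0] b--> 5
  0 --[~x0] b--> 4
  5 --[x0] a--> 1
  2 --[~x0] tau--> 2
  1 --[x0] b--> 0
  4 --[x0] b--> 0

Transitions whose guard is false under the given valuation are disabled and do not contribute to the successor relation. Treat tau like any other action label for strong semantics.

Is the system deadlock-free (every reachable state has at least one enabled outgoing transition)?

R = {0,1,4}
  0: a→0  b→1  tau→0  tau→4  [deg 4]
  1: b→0  [deg 1]
  4: b→0  [deg 1]

Answer: DEADLOCK-FREE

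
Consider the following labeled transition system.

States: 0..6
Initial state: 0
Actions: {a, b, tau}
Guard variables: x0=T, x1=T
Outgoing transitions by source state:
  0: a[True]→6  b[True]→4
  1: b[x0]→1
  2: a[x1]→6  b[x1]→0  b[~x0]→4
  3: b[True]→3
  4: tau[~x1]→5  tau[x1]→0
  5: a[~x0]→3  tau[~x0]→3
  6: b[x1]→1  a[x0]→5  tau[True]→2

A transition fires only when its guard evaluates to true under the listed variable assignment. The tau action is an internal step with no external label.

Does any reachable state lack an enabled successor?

Reachable = {0,1,2,4,5,6}
  0: a→6  b→4  [deg 2]
  1: b→1  [deg 1]
  2: a→6  b→0  [deg 2]
  4: tau→0  [deg 1]
  5: ∅  [deadlock]
  6: a→5  b→1  tau→2  [deg 3]
Path to 5: a·a

Answer: DEADLOCK at state 5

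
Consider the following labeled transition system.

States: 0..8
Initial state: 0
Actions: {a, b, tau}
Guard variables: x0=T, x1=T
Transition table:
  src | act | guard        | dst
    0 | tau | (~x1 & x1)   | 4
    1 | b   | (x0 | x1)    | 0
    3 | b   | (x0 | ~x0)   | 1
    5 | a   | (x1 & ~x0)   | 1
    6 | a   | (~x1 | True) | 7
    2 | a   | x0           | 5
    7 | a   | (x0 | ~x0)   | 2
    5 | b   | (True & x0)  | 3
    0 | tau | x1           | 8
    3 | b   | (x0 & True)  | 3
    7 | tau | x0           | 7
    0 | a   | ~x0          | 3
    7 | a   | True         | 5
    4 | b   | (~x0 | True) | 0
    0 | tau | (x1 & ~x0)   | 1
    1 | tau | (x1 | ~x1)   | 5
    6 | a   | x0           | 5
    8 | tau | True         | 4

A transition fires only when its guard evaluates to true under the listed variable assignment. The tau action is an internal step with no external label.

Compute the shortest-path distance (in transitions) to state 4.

BFS to 4:
  Layer 0: {0}
  Layer 1: {8}
  Layer 2: {4}
4 enters at depth 2; path tau·tau

Answer: 2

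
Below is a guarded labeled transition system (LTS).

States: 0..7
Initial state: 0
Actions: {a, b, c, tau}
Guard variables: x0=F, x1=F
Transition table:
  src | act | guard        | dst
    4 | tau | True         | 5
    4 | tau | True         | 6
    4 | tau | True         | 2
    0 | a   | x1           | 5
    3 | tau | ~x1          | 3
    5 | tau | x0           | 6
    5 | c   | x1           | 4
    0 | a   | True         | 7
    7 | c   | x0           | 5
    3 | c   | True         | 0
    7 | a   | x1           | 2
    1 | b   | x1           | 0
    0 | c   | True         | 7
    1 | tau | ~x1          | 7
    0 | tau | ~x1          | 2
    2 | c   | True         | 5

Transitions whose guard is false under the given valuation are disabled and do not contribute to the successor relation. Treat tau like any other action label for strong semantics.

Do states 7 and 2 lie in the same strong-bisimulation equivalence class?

Answer: NOT BISIMILAR

Trace:
Compute ~ classes (split until stable):
  P[0] = {{0,1,2,3,4,5,6,7}}
  P[1] = {{0},{1,4},{2},{3},{5,6,7}}
  P[2] = {{0},{1},{2},{3},{4},{5,6,7}}
stable after 3 split(s): 6 block(s)
[7]={5,6,7}  [2]={2}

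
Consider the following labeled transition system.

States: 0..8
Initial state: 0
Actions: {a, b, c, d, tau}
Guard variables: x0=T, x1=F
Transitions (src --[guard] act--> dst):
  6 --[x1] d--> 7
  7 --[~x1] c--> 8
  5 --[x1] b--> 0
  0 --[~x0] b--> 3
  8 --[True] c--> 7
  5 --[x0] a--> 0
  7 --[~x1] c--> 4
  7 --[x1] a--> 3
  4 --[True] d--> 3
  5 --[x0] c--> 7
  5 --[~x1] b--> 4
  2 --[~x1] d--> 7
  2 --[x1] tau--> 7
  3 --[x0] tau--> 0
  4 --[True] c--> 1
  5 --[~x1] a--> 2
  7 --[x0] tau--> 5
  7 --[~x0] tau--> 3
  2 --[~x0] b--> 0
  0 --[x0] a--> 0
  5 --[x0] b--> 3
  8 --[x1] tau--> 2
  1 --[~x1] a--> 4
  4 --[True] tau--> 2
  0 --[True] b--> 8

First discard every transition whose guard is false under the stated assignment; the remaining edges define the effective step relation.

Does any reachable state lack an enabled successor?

Reach set: {0,1,2,3,4,5,7,8}
  0: a→0  b→8  [deg 2]
  1: a→4  [deg 1]
  2: d→7  [deg 1]
  3: tau→0  [deg 1]
  4: c→1  d→3  tau→2  [deg 3]
  5: a→0  a→2  b→3  b→4  c→7  [deg 5]
  7: c→4  c→8  tau→5  [deg 3]
  8: c→7  [deg 1]

Answer: DEADLOCK-FREE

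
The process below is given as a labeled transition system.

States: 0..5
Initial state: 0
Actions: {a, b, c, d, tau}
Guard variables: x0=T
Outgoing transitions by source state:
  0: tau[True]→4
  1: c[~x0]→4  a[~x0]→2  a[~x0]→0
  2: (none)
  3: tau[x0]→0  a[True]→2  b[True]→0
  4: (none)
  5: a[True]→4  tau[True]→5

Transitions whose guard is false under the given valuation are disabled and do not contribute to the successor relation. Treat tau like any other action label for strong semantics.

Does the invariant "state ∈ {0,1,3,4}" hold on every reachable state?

Safe = {0,1,3,4}
Reach set: {0,4}
  0: ok
  4: ok

Answer: INVARIANT HOLDS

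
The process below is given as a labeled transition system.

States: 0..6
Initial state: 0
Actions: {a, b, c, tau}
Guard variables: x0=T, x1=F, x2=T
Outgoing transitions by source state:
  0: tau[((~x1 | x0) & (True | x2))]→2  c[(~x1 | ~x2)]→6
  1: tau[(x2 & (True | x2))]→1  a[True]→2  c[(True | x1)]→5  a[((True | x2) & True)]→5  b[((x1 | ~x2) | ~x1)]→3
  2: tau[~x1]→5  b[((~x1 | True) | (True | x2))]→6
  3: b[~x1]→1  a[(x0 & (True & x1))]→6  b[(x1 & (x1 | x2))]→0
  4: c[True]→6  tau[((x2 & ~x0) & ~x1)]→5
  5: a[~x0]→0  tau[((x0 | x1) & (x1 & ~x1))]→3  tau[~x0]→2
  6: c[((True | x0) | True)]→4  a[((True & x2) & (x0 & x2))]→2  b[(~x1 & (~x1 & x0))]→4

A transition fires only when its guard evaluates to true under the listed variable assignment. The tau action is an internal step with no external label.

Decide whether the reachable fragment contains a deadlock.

R = {0,2,4,5,6}
  0: c→6  tau→2  [2 exit(s)]
  2: b→6  tau→5  [2 exit(s)]
  4: c→6  [1 exit(s)]
  5: ∅  [deadlock]
  6: a→2  b→4  c→4  [3 exit(s)]
witness 5: tau·tau

Answer: DEADLOCK at state 5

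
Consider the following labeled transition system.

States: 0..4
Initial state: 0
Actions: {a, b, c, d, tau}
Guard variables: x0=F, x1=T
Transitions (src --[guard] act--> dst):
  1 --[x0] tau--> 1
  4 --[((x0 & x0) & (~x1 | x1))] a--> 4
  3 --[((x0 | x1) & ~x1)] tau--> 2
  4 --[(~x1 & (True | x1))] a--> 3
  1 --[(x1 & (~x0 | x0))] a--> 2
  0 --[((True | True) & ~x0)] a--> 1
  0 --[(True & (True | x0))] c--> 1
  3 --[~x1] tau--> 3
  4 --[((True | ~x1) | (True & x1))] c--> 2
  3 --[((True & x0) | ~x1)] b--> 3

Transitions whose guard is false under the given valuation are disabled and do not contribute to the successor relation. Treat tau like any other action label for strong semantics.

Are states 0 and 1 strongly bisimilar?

Answer: NOT BISIMILAR

Working:
Refine partition for ~:
  π0 = {{0,1,2,3,4}}
  π1 = {{0},{1},{2,3},{4}}
4 equivalence class(es) (converged in 2)
[0]={0}  [1]={1}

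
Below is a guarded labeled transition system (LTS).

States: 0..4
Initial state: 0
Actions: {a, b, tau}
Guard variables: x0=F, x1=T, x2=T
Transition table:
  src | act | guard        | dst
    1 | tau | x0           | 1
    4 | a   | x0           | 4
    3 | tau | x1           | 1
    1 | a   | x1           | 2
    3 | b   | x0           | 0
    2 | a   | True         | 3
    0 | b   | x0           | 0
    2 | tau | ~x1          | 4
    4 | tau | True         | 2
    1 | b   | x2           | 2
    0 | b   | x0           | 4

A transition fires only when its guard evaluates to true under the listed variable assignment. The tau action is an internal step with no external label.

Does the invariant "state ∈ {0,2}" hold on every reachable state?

Safe = {0,2}
Reachable = {0}
  0: ok

Answer: INVARIANT HOLDS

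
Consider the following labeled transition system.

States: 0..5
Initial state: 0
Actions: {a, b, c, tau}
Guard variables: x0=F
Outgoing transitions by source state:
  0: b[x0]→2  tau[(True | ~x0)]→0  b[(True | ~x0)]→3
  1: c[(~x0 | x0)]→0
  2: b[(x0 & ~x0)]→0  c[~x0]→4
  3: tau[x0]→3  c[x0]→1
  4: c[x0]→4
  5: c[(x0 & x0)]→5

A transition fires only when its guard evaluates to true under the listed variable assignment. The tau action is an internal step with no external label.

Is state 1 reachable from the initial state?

Guard filter leaves 4 enabled edge(s).
L0 = {0}
L1 = {3}  total {0,3}
R = {0,3}

Answer: UNREACHABLE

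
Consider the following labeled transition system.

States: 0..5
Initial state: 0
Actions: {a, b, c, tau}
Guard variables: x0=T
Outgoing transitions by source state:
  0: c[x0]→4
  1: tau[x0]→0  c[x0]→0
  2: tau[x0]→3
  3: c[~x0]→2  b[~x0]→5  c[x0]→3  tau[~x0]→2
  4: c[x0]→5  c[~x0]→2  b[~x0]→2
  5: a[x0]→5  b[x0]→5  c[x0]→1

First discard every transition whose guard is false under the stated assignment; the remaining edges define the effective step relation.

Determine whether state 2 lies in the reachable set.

After dropping false guards: 9 live edges.
L0 = {0}
L1 = {4}  total {0,4}
L2 = {5}  total {0,4,5}
L3 = {1}  total {0,1,4,5}
R = {0,1,4,5}

Answer: UNREACHABLE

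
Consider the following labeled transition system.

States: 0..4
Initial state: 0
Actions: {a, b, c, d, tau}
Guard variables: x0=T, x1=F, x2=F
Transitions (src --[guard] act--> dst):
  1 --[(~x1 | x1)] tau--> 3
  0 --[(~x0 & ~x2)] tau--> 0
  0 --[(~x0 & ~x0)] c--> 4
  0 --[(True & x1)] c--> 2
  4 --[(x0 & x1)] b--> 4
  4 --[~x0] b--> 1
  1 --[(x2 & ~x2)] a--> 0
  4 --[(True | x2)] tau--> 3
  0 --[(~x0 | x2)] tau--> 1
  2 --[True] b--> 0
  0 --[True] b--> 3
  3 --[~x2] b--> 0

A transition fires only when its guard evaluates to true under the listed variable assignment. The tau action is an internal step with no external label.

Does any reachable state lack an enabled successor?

Answer: DEADLOCK-FREE

Trace:
R = {0,3}
  0: b→3  [1 exit(s)]
  3: b→0  [1 exit(s)]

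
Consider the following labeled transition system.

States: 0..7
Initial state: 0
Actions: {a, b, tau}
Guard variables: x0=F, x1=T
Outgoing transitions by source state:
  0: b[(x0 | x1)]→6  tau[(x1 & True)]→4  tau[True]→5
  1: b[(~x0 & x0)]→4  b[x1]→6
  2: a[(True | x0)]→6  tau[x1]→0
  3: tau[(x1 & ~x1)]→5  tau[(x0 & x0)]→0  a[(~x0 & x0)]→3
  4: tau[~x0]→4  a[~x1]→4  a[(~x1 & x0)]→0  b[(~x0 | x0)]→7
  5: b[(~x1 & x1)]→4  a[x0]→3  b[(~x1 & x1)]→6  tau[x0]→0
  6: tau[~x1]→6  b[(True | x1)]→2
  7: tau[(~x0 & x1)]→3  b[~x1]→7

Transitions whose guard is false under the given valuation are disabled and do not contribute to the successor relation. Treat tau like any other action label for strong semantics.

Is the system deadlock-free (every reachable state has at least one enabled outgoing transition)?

Reachable = {0,2,3,4,5,6,7}
  0: b→6  tau→4  tau→5  [deg 3]
  2: a→6  tau→0  [deg 2]
  3: ∅  [STUCK]
  4: b→7  tau→4  [deg 2]
  5: ∅  [STUCK]
  6: b→2  [deg 1]
  7: tau→3  [deg 1]
trace reaching 3: tau·b·tau

Answer: DEADLOCK at state 3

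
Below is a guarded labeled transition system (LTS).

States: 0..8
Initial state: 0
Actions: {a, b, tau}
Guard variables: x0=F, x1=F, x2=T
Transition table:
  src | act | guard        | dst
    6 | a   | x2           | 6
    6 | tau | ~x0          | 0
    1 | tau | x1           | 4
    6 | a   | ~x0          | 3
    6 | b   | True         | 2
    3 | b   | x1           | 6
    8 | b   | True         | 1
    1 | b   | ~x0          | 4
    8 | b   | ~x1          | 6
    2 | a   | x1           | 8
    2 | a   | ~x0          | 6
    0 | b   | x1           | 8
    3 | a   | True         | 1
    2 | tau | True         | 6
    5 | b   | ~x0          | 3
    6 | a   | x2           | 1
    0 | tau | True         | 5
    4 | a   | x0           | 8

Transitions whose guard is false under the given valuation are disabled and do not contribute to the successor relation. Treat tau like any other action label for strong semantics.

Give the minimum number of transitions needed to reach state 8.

Answer: UNREACHABLE

Trace:
BFS to 8:
  Layer 0: {0}
  Layer 1: {5}
  Layer 2: {3}
  Layer 3: {1}
  Layer 4: {4}
8 never appears.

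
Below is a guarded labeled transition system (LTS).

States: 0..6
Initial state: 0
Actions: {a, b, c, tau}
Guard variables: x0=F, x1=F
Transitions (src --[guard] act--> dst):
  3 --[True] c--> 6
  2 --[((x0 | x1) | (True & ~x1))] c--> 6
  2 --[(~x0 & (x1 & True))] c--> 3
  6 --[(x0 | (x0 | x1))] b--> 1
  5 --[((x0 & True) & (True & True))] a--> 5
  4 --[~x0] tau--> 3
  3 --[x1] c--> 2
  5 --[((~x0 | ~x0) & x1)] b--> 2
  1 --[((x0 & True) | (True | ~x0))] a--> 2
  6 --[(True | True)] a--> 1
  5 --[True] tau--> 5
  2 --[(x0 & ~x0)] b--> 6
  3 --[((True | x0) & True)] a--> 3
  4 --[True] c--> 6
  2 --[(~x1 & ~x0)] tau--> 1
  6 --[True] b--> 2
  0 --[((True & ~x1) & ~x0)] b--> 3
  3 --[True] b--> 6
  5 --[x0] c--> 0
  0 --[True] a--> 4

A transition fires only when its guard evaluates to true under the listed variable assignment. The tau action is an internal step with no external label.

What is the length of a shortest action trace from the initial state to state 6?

Answer: 2

Working:
Layered search for 6:
  L0 = {0}
  L1 = {3,4}
  L2 = {6}
first hit 6 at d=2 via a·c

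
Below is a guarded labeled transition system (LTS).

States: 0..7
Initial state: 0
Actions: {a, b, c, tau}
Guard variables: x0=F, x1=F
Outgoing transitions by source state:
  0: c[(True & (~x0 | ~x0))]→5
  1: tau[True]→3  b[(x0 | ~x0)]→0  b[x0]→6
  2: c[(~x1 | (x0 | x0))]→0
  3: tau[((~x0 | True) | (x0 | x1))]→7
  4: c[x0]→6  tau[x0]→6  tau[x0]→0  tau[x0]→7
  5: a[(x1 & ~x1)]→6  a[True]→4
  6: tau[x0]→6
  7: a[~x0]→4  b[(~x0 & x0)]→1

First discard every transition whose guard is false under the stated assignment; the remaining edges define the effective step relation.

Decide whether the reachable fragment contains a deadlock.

Reach set: {0,4,5}
  0: c→5  [deg 1]
  4: ∅  [STUCK]
  5: a→4  [deg 1]
witness 4: c·a

Answer: DEADLOCK at state 4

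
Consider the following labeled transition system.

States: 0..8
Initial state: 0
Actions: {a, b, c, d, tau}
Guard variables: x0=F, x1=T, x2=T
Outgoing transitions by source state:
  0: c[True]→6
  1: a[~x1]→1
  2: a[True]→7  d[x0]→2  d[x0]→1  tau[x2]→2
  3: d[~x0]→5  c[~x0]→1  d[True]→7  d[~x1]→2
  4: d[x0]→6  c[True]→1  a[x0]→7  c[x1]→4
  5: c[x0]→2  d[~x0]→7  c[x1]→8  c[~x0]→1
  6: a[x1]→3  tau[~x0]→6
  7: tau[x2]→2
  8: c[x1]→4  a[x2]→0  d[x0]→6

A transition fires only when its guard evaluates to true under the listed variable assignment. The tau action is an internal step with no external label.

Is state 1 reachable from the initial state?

Guard filter leaves 16 enabled edge(s).
Layer 0: {0}
Layer 1: {6}  now seen {0,6}
Layer 2: {3}  now seen {0,3,6}
Layer 3: {1,5,7}  now seen {0,1,3,5,6,7}
Layer 4: {2,8}  now seen {0,1,2,3,5,6,7,8}
Layer 5: {4}  now seen {0,1,2,3,4,5,6,7,8}
Reach set: {0,1,2,3,4,5,6,7,8}
witness 1: c·a·c

Answer: REACHABLE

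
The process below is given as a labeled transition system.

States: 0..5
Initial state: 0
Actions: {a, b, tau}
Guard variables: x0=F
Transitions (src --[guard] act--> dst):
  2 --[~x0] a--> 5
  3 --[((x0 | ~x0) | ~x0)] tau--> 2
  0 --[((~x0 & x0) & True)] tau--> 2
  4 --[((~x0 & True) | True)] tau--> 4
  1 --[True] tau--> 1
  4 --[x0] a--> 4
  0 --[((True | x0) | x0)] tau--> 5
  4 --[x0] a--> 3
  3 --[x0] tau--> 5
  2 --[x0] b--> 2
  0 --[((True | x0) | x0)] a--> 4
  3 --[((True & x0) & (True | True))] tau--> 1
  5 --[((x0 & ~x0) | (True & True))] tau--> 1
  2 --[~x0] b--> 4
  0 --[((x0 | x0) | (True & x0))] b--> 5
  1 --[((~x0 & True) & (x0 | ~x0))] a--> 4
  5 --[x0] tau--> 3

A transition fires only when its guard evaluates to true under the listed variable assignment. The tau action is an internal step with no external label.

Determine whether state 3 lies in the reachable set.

Answer: UNREACHABLE

Trace:
Guard filter leaves 9 enabled edge(s).
depth 0: {0}
depth 1: {4,5}  total {0,4,5}
depth 2: {1}  total {0,1,4,5}
R = {0,1,4,5}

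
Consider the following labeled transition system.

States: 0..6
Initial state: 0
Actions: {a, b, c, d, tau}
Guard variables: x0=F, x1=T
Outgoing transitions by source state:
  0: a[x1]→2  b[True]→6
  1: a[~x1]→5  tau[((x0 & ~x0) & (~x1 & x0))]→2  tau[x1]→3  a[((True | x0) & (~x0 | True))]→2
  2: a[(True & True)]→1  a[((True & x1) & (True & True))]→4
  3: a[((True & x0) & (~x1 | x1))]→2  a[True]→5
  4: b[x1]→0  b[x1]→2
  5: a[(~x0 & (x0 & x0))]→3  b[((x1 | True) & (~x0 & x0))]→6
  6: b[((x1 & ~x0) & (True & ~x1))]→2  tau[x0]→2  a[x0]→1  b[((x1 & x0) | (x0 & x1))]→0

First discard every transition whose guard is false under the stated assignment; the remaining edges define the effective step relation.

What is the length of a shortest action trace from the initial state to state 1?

BFS to 1:
  Layer 0: {0}
  Layer 1: {2,6}
  Layer 2: {1,4}
depth(1)=2, e.g. a·a

Answer: 2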